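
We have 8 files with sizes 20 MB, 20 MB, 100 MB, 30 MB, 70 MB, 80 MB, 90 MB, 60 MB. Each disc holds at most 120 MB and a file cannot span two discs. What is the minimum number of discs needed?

5

Total = 100 + 90 + 80 + 70 + 60 + 30 + 20 + 20 = 470 MB.
Lower bound: ⌈470/120⌉ = 4 discs.
A packing using 5 discs:
  disc 1: 100 + 20 = 120
  disc 2: 90 + 30 = 120
  disc 3: 80 + 20 = 100
  disc 4: 70 = 70
  disc 5: 60 = 60
No arrangement into 4 discs stays within capacity, so 5 is optimal.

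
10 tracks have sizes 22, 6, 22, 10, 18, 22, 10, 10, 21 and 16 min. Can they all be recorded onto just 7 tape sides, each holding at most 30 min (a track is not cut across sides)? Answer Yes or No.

A valid assignment using 7 tape sides:
  side 1: 22 + 6 = 28
  side 2: 22 = 22
  side 3: 22 = 22
  side 4: 21 = 21
  side 5: 18 + 10 = 28
  side 6: 16 + 10 = 26
  side 7: 10 = 10
Every load is within 30 min, so 7 tape sides suffice.

Yes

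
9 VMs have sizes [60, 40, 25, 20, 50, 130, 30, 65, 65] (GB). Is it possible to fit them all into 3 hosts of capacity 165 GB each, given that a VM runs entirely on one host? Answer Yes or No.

Yes

A valid assignment using 3 hosts:
  host 1: 130 + 30 = 160
  host 2: 65 + 60 + 40 = 165
  host 3: 65 + 50 + 25 + 20 = 160
Every load is within 165 GB, so 3 hosts suffice.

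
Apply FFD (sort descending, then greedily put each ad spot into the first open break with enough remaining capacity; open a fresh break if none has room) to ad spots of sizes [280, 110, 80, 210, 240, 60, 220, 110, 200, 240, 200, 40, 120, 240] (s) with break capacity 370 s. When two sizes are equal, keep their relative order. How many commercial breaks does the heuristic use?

8

Sorted descending: 280, 240, 240, 240, 220, 210, 200, 200, 120, 110, 110, 80, 60, 40.
  280 → break 1 (new)  [load 280/370]
  240 → break 2 (new)  [load 240/370]
  240 → break 3 (new)  [load 240/370]
  240 → break 4 (new)  [load 240/370]
  220 → break 5 (new)  [load 220/370]
  210 → break 6 (new)  [load 210/370]
  200 → break 7 (new)  [load 200/370]
  200 → break 8 (new)  [load 200/370]
  120 → break 2  [load 360/370]
  110 → break 3  [load 350/370]
  110 → break 4  [load 350/370]
  80 → break 1  [load 360/370]
  60 → break 5  [load 280/370]
  40 → break 5  [load 320/370]
8 commercial breaks opened.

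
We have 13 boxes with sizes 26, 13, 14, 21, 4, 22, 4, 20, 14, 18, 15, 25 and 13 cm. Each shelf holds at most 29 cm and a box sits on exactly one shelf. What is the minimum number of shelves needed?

9

Total = 26 + 25 + 22 + 21 + 20 + 18 + 15 + 14 + 14 + 13 + 13 + 4 + 4 = 209 cm.
Lower bound: ⌈209/29⌉ = 8 shelves.
A packing using 9 shelves:
  shelf 1: 26 = 26
  shelf 2: 25 + 4 = 29
  shelf 3: 22 + 4 = 26
  shelf 4: 21 = 21
  shelf 5: 20 = 20
  shelf 6: 18 = 18
  shelf 7: 15 + 14 = 29
  shelf 8: 14 + 13 = 27
  shelf 9: 13 = 13
No arrangement into 8 shelves stays within capacity, so 9 is optimal.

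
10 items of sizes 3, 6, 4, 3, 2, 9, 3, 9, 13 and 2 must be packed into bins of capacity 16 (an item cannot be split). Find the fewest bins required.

Total = 13 + 9 + 9 + 6 + 4 + 3 + 3 + 3 + 2 + 2 = 54.
Lower bound: ⌈54/16⌉ = 4 bins.
A packing using 4 bins:
  bin 1: 13 + 3 = 16
  bin 2: 9 + 6 = 15
  bin 3: 9 + 4 + 3 = 16
  bin 4: 3 + 2 + 2 = 7
This matches the lower bound, so 4 is optimal.

4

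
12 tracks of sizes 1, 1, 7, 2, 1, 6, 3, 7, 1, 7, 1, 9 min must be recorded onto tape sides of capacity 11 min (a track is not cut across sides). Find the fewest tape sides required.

Total = 9 + 7 + 7 + 7 + 6 + 3 + 2 + 1 + 1 + 1 + 1 + 1 = 46 min.
Lower bound: ⌈46/11⌉ = 5 tape sides.
A packing using 5 tape sides:
  side 1: 9 + 2 = 11
  side 2: 7 + 3 + 1 = 11
  side 3: 7 + 1 + 1 + 1 + 1 = 11
  side 4: 7 = 7
  side 5: 6 = 6
This matches the lower bound, so 5 is optimal.

5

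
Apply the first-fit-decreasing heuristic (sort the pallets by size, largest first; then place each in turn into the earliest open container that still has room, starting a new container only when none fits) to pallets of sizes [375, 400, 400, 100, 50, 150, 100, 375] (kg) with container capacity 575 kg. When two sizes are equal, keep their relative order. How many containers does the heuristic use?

Sorted descending: 400, 400, 375, 375, 150, 100, 100, 50.
  400 → container 1 (new)  [load 400/575]
  400 → container 2 (new)  [load 400/575]
  375 → container 3 (new)  [load 375/575]
  375 → container 4 (new)  [load 375/575]
  150 → container 1  [load 550/575]
  100 → container 2  [load 500/575]
  100 → container 3  [load 475/575]
  50 → container 2  [load 550/575]
4 containers opened.

4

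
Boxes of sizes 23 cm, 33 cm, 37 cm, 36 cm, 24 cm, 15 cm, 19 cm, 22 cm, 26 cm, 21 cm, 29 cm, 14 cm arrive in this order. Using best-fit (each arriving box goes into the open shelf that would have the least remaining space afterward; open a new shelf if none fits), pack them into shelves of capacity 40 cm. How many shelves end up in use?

9

  23 → shelf 1 (new)  [load 23/40]
  33 → shelf 2 (new)  [load 33/40]
  37 → shelf 3 (new)  [load 37/40]
  36 → shelf 4 (new)  [load 36/40]
  24 → shelf 5 (new)  [load 24/40]
  15 → shelf 5  [load 39/40]
  19 → shelf 6 (new)  [load 19/40]
  22 → shelf 7 (new)  [load 22/40]
  26 → shelf 8 (new)  [load 26/40]
  21 → shelf 6  [load 40/40]
  29 → shelf 9 (new)  [load 29/40]
  14 → shelf 8  [load 40/40]
9 shelves opened.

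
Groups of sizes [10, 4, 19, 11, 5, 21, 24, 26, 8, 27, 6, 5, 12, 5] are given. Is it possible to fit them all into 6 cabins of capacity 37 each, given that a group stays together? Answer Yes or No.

A valid assignment using 5 cabins:
  cabin 1: 27 + 10 = 37
  cabin 2: 26 + 11 = 37
  cabin 3: 24 + 12 = 36
  cabin 4: 21 + 6 + 5 + 5 = 37
  cabin 5: 19 + 8 + 5 + 4 = 36
That uses only 5 ≤ 6, so 6 cabins are enough.

Yes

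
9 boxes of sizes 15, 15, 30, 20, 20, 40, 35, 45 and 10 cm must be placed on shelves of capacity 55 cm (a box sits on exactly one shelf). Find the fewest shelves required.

5

Total = 45 + 40 + 35 + 30 + 20 + 20 + 15 + 15 + 10 = 230 cm.
Lower bound: ⌈230/55⌉ = 5 shelves.
A packing using 5 shelves:
  shelf 1: 45 + 10 = 55
  shelf 2: 40 + 15 = 55
  shelf 3: 35 + 20 = 55
  shelf 4: 30 + 20 = 50
  shelf 5: 15 = 15
This matches the lower bound, so 5 is optimal.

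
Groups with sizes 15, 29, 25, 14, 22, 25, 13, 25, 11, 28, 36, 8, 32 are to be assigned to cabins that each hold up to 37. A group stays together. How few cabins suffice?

Total = 36 + 32 + 29 + 28 + 25 + 25 + 25 + 22 + 15 + 14 + 13 + 11 + 8 = 283.
Lower bound: ⌈283/37⌉ = 8 cabins.
A packing using 9 cabins:
  cabin 1: 36 = 36
  cabin 2: 32 = 32
  cabin 3: 29 + 8 = 37
  cabin 4: 28 = 28
  cabin 5: 25 + 11 = 36
  cabin 6: 25 = 25
  cabin 7: 25 = 25
  cabin 8: 22 + 15 = 37
  cabin 9: 14 + 13 = 27
No arrangement into 8 cabins stays within capacity, so 9 is optimal.

9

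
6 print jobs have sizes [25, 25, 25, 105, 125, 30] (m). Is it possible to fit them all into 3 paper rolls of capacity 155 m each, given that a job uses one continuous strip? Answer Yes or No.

Yes

A valid assignment using 3 paper rolls:
  roll 1: 125 + 30 = 155
  roll 2: 105 + 25 + 25 = 155
  roll 3: 25 = 25
Every load is within 155 m, so 3 paper rolls suffice.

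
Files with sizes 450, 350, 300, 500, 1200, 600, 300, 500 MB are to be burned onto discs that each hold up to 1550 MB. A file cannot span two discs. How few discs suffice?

Total = 1200 + 600 + 500 + 500 + 450 + 350 + 300 + 300 = 4200 MB.
Lower bound: ⌈4200/1550⌉ = 3 discs.
A packing using 3 discs:
  disc 1: 1200 + 350 = 1550
  disc 2: 600 + 500 + 450 = 1550
  disc 3: 500 + 300 + 300 = 1100
This matches the lower bound, so 3 is optimal.

3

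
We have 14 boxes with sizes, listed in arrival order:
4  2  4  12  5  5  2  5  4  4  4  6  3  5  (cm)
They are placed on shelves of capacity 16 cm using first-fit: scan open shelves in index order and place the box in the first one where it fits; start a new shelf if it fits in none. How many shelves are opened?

  4 → shelf 1 (new)  [load 4/16]
  2 → shelf 1  [load 6/16]
  4 → shelf 1  [load 10/16]
  12 → shelf 2 (new)  [load 12/16]
  5 → shelf 1  [load 15/16]
  5 → shelf 3 (new)  [load 5/16]
  2 → shelf 2  [load 14/16]
  5 → shelf 3  [load 10/16]
  4 → shelf 3  [load 14/16]
  4 → shelf 4 (new)  [load 4/16]
  4 → shelf 4  [load 8/16]
  6 → shelf 4  [load 14/16]
  3 → shelf 5 (new)  [load 3/16]
  5 → shelf 5  [load 8/16]
5 shelves opened.

5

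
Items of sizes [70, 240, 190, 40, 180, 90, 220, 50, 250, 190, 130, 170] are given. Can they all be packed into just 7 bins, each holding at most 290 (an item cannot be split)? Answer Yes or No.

Total = 1820; ⌈1820/290⌉ = 7.
The bound of 7 does not rule out 7, but exhaustive search shows no assignment into 7 bins of capacity 290 exists — the minimum is 8.

No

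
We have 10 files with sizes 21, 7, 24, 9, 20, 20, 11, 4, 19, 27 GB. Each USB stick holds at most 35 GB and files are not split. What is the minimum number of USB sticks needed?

6

Total = 27 + 24 + 21 + 20 + 20 + 19 + 11 + 9 + 7 + 4 = 162 GB.
Lower bound: ⌈162/35⌉ = 5 USB sticks.
Also, 6 files each exceed 35/2 GB, and no two of those can share a USB stick, so at least 6 USB sticks are needed.
A packing using 6 USB sticks:
  USB stick 1: 27 + 7 = 34
  USB stick 2: 24 + 11 = 35
  USB stick 3: 21 + 9 + 4 = 34
  USB stick 4: 20 = 20
  USB stick 5: 20 = 20
  USB stick 6: 19 = 19
This matches the lower bound, so 6 is optimal.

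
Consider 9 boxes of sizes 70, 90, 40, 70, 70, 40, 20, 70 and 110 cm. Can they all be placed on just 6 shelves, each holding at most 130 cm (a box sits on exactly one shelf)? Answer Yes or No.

A valid assignment using 6 shelves:
  shelf 1: 110 + 20 = 130
  shelf 2: 90 + 40 = 130
  shelf 3: 70 + 40 = 110
  shelf 4: 70 = 70
  shelf 5: 70 = 70
  shelf 6: 70 = 70
Every load is within 130 cm, so 6 shelves suffice.

Yes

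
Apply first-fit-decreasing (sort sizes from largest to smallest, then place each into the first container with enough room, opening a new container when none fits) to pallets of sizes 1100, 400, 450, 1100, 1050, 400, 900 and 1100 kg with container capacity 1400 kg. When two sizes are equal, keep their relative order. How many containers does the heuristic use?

6

Sorted descending: 1100, 1100, 1100, 1050, 900, 450, 400, 400.
  1100 → container 1 (new)  [load 1100/1400]
  1100 → container 2 (new)  [load 1100/1400]
  1100 → container 3 (new)  [load 1100/1400]
  1050 → container 4 (new)  [load 1050/1400]
  900 → container 5 (new)  [load 900/1400]
  450 → container 5  [load 1350/1400]
  400 → container 6 (new)  [load 400/1400]
  400 → container 6  [load 800/1400]
6 containers opened.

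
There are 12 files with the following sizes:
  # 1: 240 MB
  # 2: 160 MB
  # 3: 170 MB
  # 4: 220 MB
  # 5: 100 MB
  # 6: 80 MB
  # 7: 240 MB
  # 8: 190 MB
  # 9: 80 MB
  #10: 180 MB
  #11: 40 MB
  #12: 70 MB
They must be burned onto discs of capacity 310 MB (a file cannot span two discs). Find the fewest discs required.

Total = 240 + 240 + 220 + 190 + 180 + 170 + 160 + 100 + 80 + 80 + 70 + 40 = 1770 MB.
Lower bound: ⌈1770/310⌉ = 6 discs.
Also, 7 files each exceed 155 MB, and no two of those can share a disc, so at least 7 discs are needed.
A packing using 7 discs:
  disc 1: 240 + 70 = 310
  disc 2: 240 + 40 = 280
  disc 3: 220 + 80 = 300
  disc 4: 190 + 100 = 290
  disc 5: 180 + 80 = 260
  disc 6: 170 = 170
  disc 7: 160 = 160
This matches the lower bound, so 7 is optimal.

7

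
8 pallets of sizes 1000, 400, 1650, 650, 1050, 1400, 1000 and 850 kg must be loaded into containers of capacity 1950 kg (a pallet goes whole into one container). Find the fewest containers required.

5

Total = 1650 + 1400 + 1050 + 1000 + 1000 + 850 + 650 + 400 = 8000 kg.
Lower bound: ⌈8000/1950⌉ = 5 containers.
A packing using 5 containers:
  container 1: 1650 = 1650
  container 2: 1400 + 400 = 1800
  container 3: 1050 + 850 = 1900
  container 4: 1000 + 650 = 1650
  container 5: 1000 = 1000
This matches the lower bound, so 5 is optimal.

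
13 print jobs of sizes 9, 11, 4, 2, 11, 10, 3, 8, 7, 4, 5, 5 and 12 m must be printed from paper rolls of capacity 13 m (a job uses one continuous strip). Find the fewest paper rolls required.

8

Total = 12 + 11 + 11 + 10 + 9 + 8 + 7 + 5 + 5 + 4 + 4 + 3 + 2 = 91 m.
Lower bound: ⌈91/13⌉ = 7 paper rolls.
A packing using 8 paper rolls:
  roll 1: 12 = 12
  roll 2: 11 + 2 = 13
  roll 3: 11 = 11
  roll 4: 10 + 3 = 13
  roll 5: 9 + 4 = 13
  roll 6: 8 + 5 = 13
  roll 7: 7 + 5 = 12
  roll 8: 4 = 4
No arrangement into 7 paper rolls stays within capacity, so 8 is optimal.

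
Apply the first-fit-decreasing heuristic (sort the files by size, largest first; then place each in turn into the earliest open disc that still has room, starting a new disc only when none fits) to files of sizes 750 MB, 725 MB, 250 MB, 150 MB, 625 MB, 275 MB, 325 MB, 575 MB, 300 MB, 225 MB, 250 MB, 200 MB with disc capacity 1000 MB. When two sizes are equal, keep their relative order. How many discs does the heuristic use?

Sorted descending: 750, 725, 625, 575, 325, 300, 275, 250, 250, 225, 200, 150.
  750 → disc 1 (new)  [load 750/1000]
  725 → disc 2 (new)  [load 725/1000]
  625 → disc 3 (new)  [load 625/1000]
  575 → disc 4 (new)  [load 575/1000]
  325 → disc 3  [load 950/1000]
  300 → disc 4  [load 875/1000]
  275 → disc 2  [load 1000/1000]
  250 → disc 1  [load 1000/1000]
  250 → disc 5 (new)  [load 250/1000]
  225 → disc 5  [load 475/1000]
  200 → disc 5  [load 675/1000]
  150 → disc 5  [load 825/1000]
5 discs opened.

5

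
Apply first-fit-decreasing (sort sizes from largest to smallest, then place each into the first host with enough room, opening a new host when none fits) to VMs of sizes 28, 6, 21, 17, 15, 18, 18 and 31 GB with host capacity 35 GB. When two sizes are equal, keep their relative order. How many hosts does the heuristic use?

5

Sorted descending: 31, 28, 21, 18, 18, 17, 15, 6.
  31 → host 1 (new)  [load 31/35]
  28 → host 2 (new)  [load 28/35]
  21 → host 3 (new)  [load 21/35]
  18 → host 4 (new)  [load 18/35]
  18 → host 5 (new)  [load 18/35]
  17 → host 4  [load 35/35]
  15 → host 5  [load 33/35]
  6 → host 2  [load 34/35]
5 hosts opened.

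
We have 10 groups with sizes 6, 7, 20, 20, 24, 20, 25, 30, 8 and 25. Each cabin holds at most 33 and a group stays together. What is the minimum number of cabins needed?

Total = 30 + 25 + 25 + 24 + 20 + 20 + 20 + 8 + 7 + 6 = 185.
Lower bound: ⌈185/33⌉ = 6 cabins.
Also, 7 groups each exceed 33/2, and no two of those can share a cabin, so at least 7 cabins are needed.
A packing using 7 cabins:
  cabin 1: 30 = 30
  cabin 2: 25 + 8 = 33
  cabin 3: 25 + 7 = 32
  cabin 4: 24 + 6 = 30
  cabin 5: 20 = 20
  cabin 6: 20 = 20
  cabin 7: 20 = 20
This matches the lower bound, so 7 is optimal.

7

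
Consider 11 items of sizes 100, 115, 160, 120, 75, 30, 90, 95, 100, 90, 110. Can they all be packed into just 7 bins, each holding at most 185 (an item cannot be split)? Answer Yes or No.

No

Total = 1085; ⌈1085/185⌉ = 6.
7 items each exceed half the capacity and cannot share a bin, forcing at least 7 bins.
The bound of 7 does not rule out 7, but exhaustive search shows no assignment into 7 bins of capacity 185 exists — the minimum is 8.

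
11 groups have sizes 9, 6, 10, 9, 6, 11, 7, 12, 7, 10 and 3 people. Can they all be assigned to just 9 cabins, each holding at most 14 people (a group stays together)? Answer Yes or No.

A valid assignment using 8 cabins:
  cabin 1: 12 = 12
  cabin 2: 11 + 3 = 14
  cabin 3: 10 = 10
  cabin 4: 10 = 10
  cabin 5: 9 = 9
  cabin 6: 9 = 9
  cabin 7: 7 + 7 = 14
  cabin 8: 6 + 6 = 12
That uses only 8 ≤ 9, so 9 cabins are enough.

Yes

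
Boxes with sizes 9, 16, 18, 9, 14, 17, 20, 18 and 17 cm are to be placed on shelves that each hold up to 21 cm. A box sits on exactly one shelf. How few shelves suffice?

8

Total = 20 + 18 + 18 + 17 + 17 + 16 + 14 + 9 + 9 = 138 cm.
Lower bound: ⌈138/21⌉ = 7 shelves.
A packing using 8 shelves:
  shelf 1: 20 = 20
  shelf 2: 18 = 18
  shelf 3: 18 = 18
  shelf 4: 17 = 17
  shelf 5: 17 = 17
  shelf 6: 16 = 16
  shelf 7: 14 = 14
  shelf 8: 9 + 9 = 18
No arrangement into 7 shelves stays within capacity, so 8 is optimal.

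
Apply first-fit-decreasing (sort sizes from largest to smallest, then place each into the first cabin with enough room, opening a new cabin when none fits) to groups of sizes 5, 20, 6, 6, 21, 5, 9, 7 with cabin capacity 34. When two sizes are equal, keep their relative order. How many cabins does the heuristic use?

Sorted descending: 21, 20, 9, 7, 6, 6, 5, 5.
  21 → cabin 1 (new)  [load 21/34]
  20 → cabin 2 (new)  [load 20/34]
  9 → cabin 1  [load 30/34]
  7 → cabin 2  [load 27/34]
  6 → cabin 2  [load 33/34]
  6 → cabin 3 (new)  [load 6/34]
  5 → cabin 3  [load 11/34]
  5 → cabin 3  [load 16/34]
3 cabins opened.

3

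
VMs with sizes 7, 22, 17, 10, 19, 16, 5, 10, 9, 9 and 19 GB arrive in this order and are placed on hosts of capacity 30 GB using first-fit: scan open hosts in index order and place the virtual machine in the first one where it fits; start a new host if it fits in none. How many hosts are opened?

  7 → host 1 (new)  [load 7/30]
  22 → host 1  [load 29/30]
  17 → host 2 (new)  [load 17/30]
  10 → host 2  [load 27/30]
  19 → host 3 (new)  [load 19/30]
  16 → host 4 (new)  [load 16/30]
  5 → host 3  [load 24/30]
  10 → host 4  [load 26/30]
  9 → host 5 (new)  [load 9/30]
  9 → host 5  [load 18/30]
  19 → host 6 (new)  [load 19/30]
6 hosts opened.

6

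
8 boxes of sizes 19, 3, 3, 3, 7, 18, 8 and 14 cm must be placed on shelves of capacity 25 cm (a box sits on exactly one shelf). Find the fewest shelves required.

3

Total = 19 + 18 + 14 + 8 + 7 + 3 + 3 + 3 = 75 cm.
Lower bound: ⌈75/25⌉ = 3 shelves.
A packing using 3 shelves:
  shelf 1: 19 + 3 + 3 = 25
  shelf 2: 18 + 7 = 25
  shelf 3: 14 + 8 + 3 = 25
This matches the lower bound, so 3 is optimal.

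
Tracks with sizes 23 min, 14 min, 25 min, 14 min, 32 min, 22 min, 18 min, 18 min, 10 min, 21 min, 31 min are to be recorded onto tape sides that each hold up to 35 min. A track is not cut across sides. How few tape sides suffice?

Total = 32 + 31 + 25 + 23 + 22 + 21 + 18 + 18 + 14 + 14 + 10 = 228 min.
Lower bound: ⌈228/35⌉ = 7 tape sides.
Also, 8 tracks each exceed 35/2 min, and no two of those can share a side, so at least 8 tape sides are needed.
A packing using 8 tape sides:
  side 1: 32 = 32
  side 2: 31 = 31
  side 3: 25 + 10 = 35
  side 4: 23 = 23
  side 5: 22 = 22
  side 6: 21 + 14 = 35
  side 7: 18 + 14 = 32
  side 8: 18 = 18
This matches the lower bound, so 8 is optimal.

8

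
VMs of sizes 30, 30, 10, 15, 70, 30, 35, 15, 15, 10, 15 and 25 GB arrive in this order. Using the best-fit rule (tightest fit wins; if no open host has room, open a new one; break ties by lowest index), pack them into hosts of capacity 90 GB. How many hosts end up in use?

  30 → host 1 (new)  [load 30/90]
  30 → host 1  [load 60/90]
  10 → host 1  [load 70/90]
  15 → host 1  [load 85/90]
  70 → host 2 (new)  [load 70/90]
  30 → host 3 (new)  [load 30/90]
  35 → host 3  [load 65/90]
  15 → host 2  [load 85/90]
  15 → host 3  [load 80/90]
  10 → host 3  [load 90/90]
  15 → host 4 (new)  [load 15/90]
  25 → host 4  [load 40/90]
4 hosts opened.

4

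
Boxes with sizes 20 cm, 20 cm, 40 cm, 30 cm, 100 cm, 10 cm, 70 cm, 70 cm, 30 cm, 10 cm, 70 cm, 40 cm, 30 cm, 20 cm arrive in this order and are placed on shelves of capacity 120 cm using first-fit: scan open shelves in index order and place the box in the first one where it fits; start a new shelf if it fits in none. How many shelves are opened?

5

  20 → shelf 1 (new)  [load 20/120]
  20 → shelf 1  [load 40/120]
  40 → shelf 1  [load 80/120]
  30 → shelf 1  [load 110/120]
  100 → shelf 2 (new)  [load 100/120]
  10 → shelf 1  [load 120/120]
  70 → shelf 3 (new)  [load 70/120]
  70 → shelf 4 (new)  [load 70/120]
  30 → shelf 3  [load 100/120]
  10 → shelf 2  [load 110/120]
  70 → shelf 5 (new)  [load 70/120]
  40 → shelf 4  [load 110/120]
  30 → shelf 5  [load 100/120]
  20 → shelf 3  [load 120/120]
5 shelves opened.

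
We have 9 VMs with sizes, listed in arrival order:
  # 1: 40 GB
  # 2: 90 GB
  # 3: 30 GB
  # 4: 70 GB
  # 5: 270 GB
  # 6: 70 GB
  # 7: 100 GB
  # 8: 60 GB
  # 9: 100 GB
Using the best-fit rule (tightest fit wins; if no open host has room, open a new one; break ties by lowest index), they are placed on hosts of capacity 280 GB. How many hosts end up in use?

  40 → host 1 (new)  [load 40/280]
  90 → host 1  [load 130/280]
  30 → host 1  [load 160/280]
  70 → host 1  [load 230/280]
  270 → host 2 (new)  [load 270/280]
  70 → host 3 (new)  [load 70/280]
  100 → host 3  [load 170/280]
  60 → host 3  [load 230/280]
  100 → host 4 (new)  [load 100/280]
4 hosts opened.

4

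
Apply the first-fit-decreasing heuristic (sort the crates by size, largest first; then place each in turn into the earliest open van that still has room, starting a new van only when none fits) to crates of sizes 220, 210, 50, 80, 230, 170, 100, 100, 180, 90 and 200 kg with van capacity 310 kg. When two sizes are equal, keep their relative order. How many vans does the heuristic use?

6

Sorted descending: 230, 220, 210, 200, 180, 170, 100, 100, 90, 80, 50.
  230 → van 1 (new)  [load 230/310]
  220 → van 2 (new)  [load 220/310]
  210 → van 3 (new)  [load 210/310]
  200 → van 4 (new)  [load 200/310]
  180 → van 5 (new)  [load 180/310]
  170 → van 6 (new)  [load 170/310]
  100 → van 3  [load 310/310]
  100 → van 4  [load 300/310]
  90 → van 2  [load 310/310]
  80 → van 1  [load 310/310]
  50 → van 5  [load 230/310]
6 vans opened.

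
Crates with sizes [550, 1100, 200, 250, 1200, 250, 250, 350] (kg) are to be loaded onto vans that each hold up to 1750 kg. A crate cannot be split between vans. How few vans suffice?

3

Total = 1200 + 1100 + 550 + 350 + 250 + 250 + 250 + 200 = 4150 kg.
Lower bound: ⌈4150/1750⌉ = 3 vans.
A packing using 3 vans:
  van 1: 1200 + 550 = 1750
  van 2: 1100 + 350 + 250 = 1700
  van 3: 250 + 250 + 200 = 700
This matches the lower bound, so 3 is optimal.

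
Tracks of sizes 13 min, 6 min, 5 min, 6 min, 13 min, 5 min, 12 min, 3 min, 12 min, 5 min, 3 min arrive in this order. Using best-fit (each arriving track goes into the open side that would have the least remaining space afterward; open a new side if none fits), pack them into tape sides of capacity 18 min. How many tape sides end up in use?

5

  13 → side 1 (new)  [load 13/18]
  6 → side 2 (new)  [load 6/18]
  5 → side 1  [load 18/18]
  6 → side 2  [load 12/18]
  13 → side 3 (new)  [load 13/18]
  5 → side 3  [load 18/18]
  12 → side 4 (new)  [load 12/18]
  3 → side 2  [load 15/18]
  12 → side 5 (new)  [load 12/18]
  5 → side 4  [load 17/18]
  3 → side 2  [load 18/18]
5 tape sides opened.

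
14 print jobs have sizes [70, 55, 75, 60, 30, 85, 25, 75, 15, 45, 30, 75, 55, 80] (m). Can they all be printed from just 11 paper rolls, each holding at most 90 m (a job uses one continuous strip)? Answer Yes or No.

Yes

A valid assignment using 10 paper rolls:
  roll 1: 85 = 85
  roll 2: 80 = 80
  roll 3: 75 + 15 = 90
  roll 4: 75 = 75
  roll 5: 75 = 75
  roll 6: 70 = 70
  roll 7: 60 + 30 = 90
  roll 8: 55 + 30 = 85
  roll 9: 55 + 25 = 80
  roll 10: 45 = 45
That uses only 10 ≤ 11, so 11 paper rolls are enough.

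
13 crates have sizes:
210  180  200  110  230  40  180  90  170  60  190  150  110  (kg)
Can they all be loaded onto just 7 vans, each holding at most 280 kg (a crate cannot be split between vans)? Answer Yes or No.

Total = 1920 kg; ⌈1920/280⌉ = 7.
8 crates each exceed half the capacity and cannot share a van, forcing at least 8 vans.
At least 8 vans are required, but only 7 are allowed.

No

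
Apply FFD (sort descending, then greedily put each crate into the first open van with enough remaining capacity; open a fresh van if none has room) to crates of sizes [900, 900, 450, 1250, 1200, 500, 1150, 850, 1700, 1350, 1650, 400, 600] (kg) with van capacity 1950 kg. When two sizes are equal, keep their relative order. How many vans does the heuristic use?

Sorted descending: 1700, 1650, 1350, 1250, 1200, 1150, 900, 900, 850, 600, 500, 450, 400.
  1700 → van 1 (new)  [load 1700/1950]
  1650 → van 2 (new)  [load 1650/1950]
  1350 → van 3 (new)  [load 1350/1950]
  1250 → van 4 (new)  [load 1250/1950]
  1200 → van 5 (new)  [load 1200/1950]
  1150 → van 6 (new)  [load 1150/1950]
  900 → van 7 (new)  [load 900/1950]
  900 → van 7  [load 1800/1950]
  850 → van 8 (new)  [load 850/1950]
  600 → van 3  [load 1950/1950]
  500 → van 4  [load 1750/1950]
  450 → van 5  [load 1650/1950]
  400 → van 6  [load 1550/1950]
8 vans opened.

8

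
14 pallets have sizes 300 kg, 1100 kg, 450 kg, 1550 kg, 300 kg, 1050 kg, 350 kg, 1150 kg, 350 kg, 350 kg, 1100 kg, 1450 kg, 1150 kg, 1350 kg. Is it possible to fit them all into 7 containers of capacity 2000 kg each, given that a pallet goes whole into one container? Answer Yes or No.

Total = 12000 kg; ⌈12000/2000⌉ = 6.
8 pallets each exceed half the capacity and cannot share a container, forcing at least 8 containers.
At least 8 containers are required, but only 7 are allowed.

No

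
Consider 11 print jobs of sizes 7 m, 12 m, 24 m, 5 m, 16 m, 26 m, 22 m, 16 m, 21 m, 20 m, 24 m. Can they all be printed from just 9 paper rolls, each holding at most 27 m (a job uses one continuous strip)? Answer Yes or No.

A valid assignment using 9 paper rolls:
  roll 1: 26 = 26
  roll 2: 24 = 24
  roll 3: 24 = 24
  roll 4: 22 + 5 = 27
  roll 5: 21 = 21
  roll 6: 20 + 7 = 27
  roll 7: 16 = 16
  roll 8: 16 = 16
  roll 9: 12 = 12
Every load is within 27 m, so 9 paper rolls suffice.

Yes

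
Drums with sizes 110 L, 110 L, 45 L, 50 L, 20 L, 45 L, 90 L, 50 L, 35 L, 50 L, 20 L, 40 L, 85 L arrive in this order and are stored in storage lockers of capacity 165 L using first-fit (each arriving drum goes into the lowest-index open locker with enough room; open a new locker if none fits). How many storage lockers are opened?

5

  110 → locker 1 (new)  [load 110/165]
  110 → locker 2 (new)  [load 110/165]
  45 → locker 1  [load 155/165]
  50 → locker 2  [load 160/165]
  20 → locker 3 (new)  [load 20/165]
  45 → locker 3  [load 65/165]
  90 → locker 3  [load 155/165]
  50 → locker 4 (new)  [load 50/165]
  35 → locker 4  [load 85/165]
  50 → locker 4  [load 135/165]
  20 → locker 4  [load 155/165]
  40 → locker 5 (new)  [load 40/165]
  85 → locker 5  [load 125/165]
5 storage lockers opened.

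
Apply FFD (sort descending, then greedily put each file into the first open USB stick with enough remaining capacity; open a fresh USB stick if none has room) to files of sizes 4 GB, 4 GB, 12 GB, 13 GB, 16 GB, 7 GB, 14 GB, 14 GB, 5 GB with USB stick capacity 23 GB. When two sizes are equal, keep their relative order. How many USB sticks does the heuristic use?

5

Sorted descending: 16, 14, 14, 13, 12, 7, 5, 4, 4.
  16 → USB stick 1 (new)  [load 16/23]
  14 → USB stick 2 (new)  [load 14/23]
  14 → USB stick 3 (new)  [load 14/23]
  13 → USB stick 4 (new)  [load 13/23]
  12 → USB stick 5 (new)  [load 12/23]
  7 → USB stick 1  [load 23/23]
  5 → USB stick 2  [load 19/23]
  4 → USB stick 2  [load 23/23]
  4 → USB stick 3  [load 18/23]
5 USB sticks opened.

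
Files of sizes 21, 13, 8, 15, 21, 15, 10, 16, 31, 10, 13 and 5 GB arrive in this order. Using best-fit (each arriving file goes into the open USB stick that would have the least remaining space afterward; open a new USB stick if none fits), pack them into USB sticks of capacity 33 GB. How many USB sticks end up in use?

  21 → USB stick 1 (new)  [load 21/33]
  13 → USB stick 2 (new)  [load 13/33]
  8 → USB stick 1  [load 29/33]
  15 → USB stick 2  [load 28/33]
  21 → USB stick 3 (new)  [load 21/33]
  15 → USB stick 4 (new)  [load 15/33]
  10 → USB stick 3  [load 31/33]
  16 → USB stick 4  [load 31/33]
  31 → USB stick 5 (new)  [load 31/33]
  10 → USB stick 6 (new)  [load 10/33]
  13 → USB stick 6  [load 23/33]
  5 → USB stick 2  [load 33/33]
6 USB sticks opened.

6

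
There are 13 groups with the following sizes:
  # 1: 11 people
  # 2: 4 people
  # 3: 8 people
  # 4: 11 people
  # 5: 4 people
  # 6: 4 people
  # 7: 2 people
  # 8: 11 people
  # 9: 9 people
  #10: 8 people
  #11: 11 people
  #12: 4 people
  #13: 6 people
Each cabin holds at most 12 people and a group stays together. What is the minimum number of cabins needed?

Total = 11 + 11 + 11 + 11 + 9 + 8 + 8 + 6 + 4 + 4 + 4 + 4 + 2 = 93 people.
Lower bound: ⌈93/12⌉ = 8 cabins.
A packing using 9 cabins:
  cabin 1: 11 = 11
  cabin 2: 11 = 11
  cabin 3: 11 = 11
  cabin 4: 11 = 11
  cabin 5: 9 + 2 = 11
  cabin 6: 8 + 4 = 12
  cabin 7: 8 + 4 = 12
  cabin 8: 6 + 4 = 10
  cabin 9: 4 = 4
No arrangement into 8 cabins stays within capacity, so 9 is optimal.

9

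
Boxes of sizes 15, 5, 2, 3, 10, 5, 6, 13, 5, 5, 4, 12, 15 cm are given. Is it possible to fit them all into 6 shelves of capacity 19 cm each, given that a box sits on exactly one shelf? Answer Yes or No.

Yes

A valid assignment using 6 shelves:
  shelf 1: 15 + 4 = 19
  shelf 2: 15 + 3 = 18
  shelf 3: 13 + 6 = 19
  shelf 4: 12 + 5 + 2 = 19
  shelf 5: 10 + 5 = 15
  shelf 6: 5 + 5 = 10
Every load is within 19 cm, so 6 shelves suffice.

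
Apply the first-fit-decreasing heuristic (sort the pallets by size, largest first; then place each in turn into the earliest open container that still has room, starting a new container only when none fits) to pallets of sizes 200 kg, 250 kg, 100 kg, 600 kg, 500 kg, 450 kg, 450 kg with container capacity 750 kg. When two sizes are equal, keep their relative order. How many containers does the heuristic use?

Sorted descending: 600, 500, 450, 450, 250, 200, 100.
  600 → container 1 (new)  [load 600/750]
  500 → container 2 (new)  [load 500/750]
  450 → container 3 (new)  [load 450/750]
  450 → container 4 (new)  [load 450/750]
  250 → container 2  [load 750/750]
  200 → container 3  [load 650/750]
  100 → container 1  [load 700/750]
4 containers opened.

4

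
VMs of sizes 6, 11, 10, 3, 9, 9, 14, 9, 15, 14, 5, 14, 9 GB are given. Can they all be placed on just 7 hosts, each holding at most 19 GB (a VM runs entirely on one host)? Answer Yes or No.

No

Total = 128 GB; ⌈128/19⌉ = 7.
The bound of 7 does not rule out 7, but exhaustive search shows no assignment into 7 hosts of capacity 19 GB exists — the minimum is 8.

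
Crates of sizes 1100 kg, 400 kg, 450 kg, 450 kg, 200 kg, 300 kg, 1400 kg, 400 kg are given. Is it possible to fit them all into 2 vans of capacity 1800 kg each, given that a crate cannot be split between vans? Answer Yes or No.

Total = 4700 kg; ⌈4700/1800⌉ = 3.
At least 3 vans are required, but only 2 are allowed.

No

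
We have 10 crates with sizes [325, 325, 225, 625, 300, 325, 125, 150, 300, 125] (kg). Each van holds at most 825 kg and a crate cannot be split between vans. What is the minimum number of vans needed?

4

Total = 625 + 325 + 325 + 325 + 300 + 300 + 225 + 150 + 125 + 125 = 2825 kg.
Lower bound: ⌈2825/825⌉ = 4 vans.
A packing using 4 vans:
  van 1: 625 + 150 = 775
  van 2: 325 + 325 + 125 = 775
  van 3: 325 + 300 + 125 = 750
  van 4: 300 + 225 = 525
This matches the lower bound, so 4 is optimal.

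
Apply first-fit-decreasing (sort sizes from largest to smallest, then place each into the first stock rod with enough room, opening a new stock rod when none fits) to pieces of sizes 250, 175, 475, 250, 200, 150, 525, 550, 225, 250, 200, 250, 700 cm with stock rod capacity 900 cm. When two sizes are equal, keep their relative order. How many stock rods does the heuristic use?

5

Sorted descending: 700, 550, 525, 475, 250, 250, 250, 250, 225, 200, 200, 175, 150.
  700 → stock rod 1 (new)  [load 700/900]
  550 → stock rod 2 (new)  [load 550/900]
  525 → stock rod 3 (new)  [load 525/900]
  475 → stock rod 4 (new)  [load 475/900]
  250 → stock rod 2  [load 800/900]
  250 → stock rod 3  [load 775/900]
  250 → stock rod 4  [load 725/900]
  250 → stock rod 5 (new)  [load 250/900]
  225 → stock rod 5  [load 475/900]
  200 → stock rod 1  [load 900/900]
  200 → stock rod 5  [load 675/900]
  175 → stock rod 4  [load 900/900]
  150 → stock rod 5  [load 825/900]
5 stock rods opened.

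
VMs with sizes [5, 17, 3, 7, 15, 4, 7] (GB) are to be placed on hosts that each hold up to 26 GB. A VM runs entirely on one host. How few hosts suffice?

3

Total = 17 + 15 + 7 + 7 + 5 + 4 + 3 = 58 GB.
Lower bound: ⌈58/26⌉ = 3 hosts.
A packing using 3 hosts:
  host 1: 17 + 7 = 24
  host 2: 15 + 7 + 4 = 26
  host 3: 5 + 3 = 8
This matches the lower bound, so 3 is optimal.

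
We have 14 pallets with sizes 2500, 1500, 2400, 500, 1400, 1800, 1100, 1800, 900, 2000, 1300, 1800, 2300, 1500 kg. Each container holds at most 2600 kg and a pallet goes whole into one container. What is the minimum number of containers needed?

Total = 2500 + 2400 + 2300 + 2000 + 1800 + 1800 + 1800 + 1500 + 1500 + 1400 + 1300 + 1100 + 900 + 500 = 22800 kg.
Lower bound: ⌈22800/2600⌉ = 9 containers.
Also, 10 pallets each exceed 1300 kg, and no two of those can share a container, so at least 10 containers are needed.
A packing using 11 containers:
  container 1: 2500 = 2500
  container 2: 2400 = 2400
  container 3: 2300 = 2300
  container 4: 2000 + 500 = 2500
  container 5: 1800 = 1800
  container 6: 1800 = 1800
  container 7: 1800 = 1800
  container 8: 1500 + 1100 = 2600
  container 9: 1500 + 900 = 2400
  container 10: 1400 = 1400
  container 11: 1300 = 1300
No arrangement into 10 containers stays within capacity, so 11 is optimal.

11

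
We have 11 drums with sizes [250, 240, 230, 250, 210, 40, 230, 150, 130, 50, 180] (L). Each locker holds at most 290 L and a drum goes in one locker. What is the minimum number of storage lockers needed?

Total = 250 + 250 + 240 + 230 + 230 + 210 + 180 + 150 + 130 + 50 + 40 = 1960 L.
Lower bound: ⌈1960/290⌉ = 7 storage lockers.
Also, 8 drums each exceed 145 L, and no two of those can share a locker, so at least 8 storage lockers are needed.
A packing using 8 storage lockers:
  locker 1: 250 + 40 = 290
  locker 2: 250 = 250
  locker 3: 240 + 50 = 290
  locker 4: 230 = 230
  locker 5: 230 = 230
  locker 6: 210 = 210
  locker 7: 180 = 180
  locker 8: 150 + 130 = 280
This matches the lower bound, so 8 is optimal.

8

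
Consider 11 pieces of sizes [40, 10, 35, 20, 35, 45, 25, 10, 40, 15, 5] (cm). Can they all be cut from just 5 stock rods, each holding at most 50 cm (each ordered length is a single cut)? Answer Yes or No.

No

Total = 280 cm; ⌈280/50⌉ = 6.
At least 6 stock rods are required, but only 5 are allowed.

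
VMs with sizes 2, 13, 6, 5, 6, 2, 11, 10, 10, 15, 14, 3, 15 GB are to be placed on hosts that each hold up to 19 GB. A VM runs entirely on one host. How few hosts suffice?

7

Total = 15 + 15 + 14 + 13 + 11 + 10 + 10 + 6 + 6 + 5 + 3 + 2 + 2 = 112 GB.
Lower bound: ⌈112/19⌉ = 6 hosts.
Also, 7 VMs each exceed 19/2 GB, and no two of those can share a host, so at least 7 hosts are needed.
A packing using 7 hosts:
  host 1: 15 + 3 = 18
  host 2: 15 + 2 + 2 = 19
  host 3: 14 + 5 = 19
  host 4: 13 + 6 = 19
  host 5: 11 + 6 = 17
  host 6: 10 = 10
  host 7: 10 = 10
This matches the lower bound, so 7 is optimal.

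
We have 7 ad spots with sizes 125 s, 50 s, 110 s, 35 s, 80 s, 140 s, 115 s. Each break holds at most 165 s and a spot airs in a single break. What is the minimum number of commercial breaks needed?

5

Total = 140 + 125 + 115 + 110 + 80 + 50 + 35 = 655 s.
Lower bound: ⌈655/165⌉ = 4 commercial breaks.
A packing using 5 commercial breaks:
  break 1: 140 = 140
  break 2: 125 + 35 = 160
  break 3: 115 + 50 = 165
  break 4: 110 = 110
  break 5: 80 = 80
No arrangement into 4 commercial breaks stays within capacity, so 5 is optimal.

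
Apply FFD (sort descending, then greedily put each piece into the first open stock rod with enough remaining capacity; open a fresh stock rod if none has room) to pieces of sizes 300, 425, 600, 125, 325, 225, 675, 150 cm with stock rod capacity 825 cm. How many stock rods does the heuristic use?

4

Sorted descending: 675, 600, 425, 325, 300, 225, 150, 125.
  675 → stock rod 1 (new)  [load 675/825]
  600 → stock rod 2 (new)  [load 600/825]
  425 → stock rod 3 (new)  [load 425/825]
  325 → stock rod 3  [load 750/825]
  300 → stock rod 4 (new)  [load 300/825]
  225 → stock rod 2  [load 825/825]
  150 → stock rod 1  [load 825/825]
  125 → stock rod 4  [load 425/825]
4 stock rods opened.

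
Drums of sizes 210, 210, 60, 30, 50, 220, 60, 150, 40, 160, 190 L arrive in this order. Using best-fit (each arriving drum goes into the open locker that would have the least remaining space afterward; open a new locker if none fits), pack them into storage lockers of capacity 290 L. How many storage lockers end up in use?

6

  210 → locker 1 (new)  [load 210/290]
  210 → locker 2 (new)  [load 210/290]
  60 → locker 1  [load 270/290]
  30 → locker 2  [load 240/290]
  50 → locker 2  [load 290/290]
  220 → locker 3 (new)  [load 220/290]
  60 → locker 3  [load 280/290]
  150 → locker 4 (new)  [load 150/290]
  40 → locker 4  [load 190/290]
  160 → locker 5 (new)  [load 160/290]
  190 → locker 6 (new)  [load 190/290]
6 storage lockers opened.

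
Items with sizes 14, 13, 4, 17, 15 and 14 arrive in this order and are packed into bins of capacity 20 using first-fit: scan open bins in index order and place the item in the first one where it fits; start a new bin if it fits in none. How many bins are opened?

  14 → bin 1 (new)  [load 14/20]
  13 → bin 2 (new)  [load 13/20]
  4 → bin 1  [load 18/20]
  17 → bin 3 (new)  [load 17/20]
  15 → bin 4 (new)  [load 15/20]
  14 → bin 5 (new)  [load 14/20]
5 bins opened.

5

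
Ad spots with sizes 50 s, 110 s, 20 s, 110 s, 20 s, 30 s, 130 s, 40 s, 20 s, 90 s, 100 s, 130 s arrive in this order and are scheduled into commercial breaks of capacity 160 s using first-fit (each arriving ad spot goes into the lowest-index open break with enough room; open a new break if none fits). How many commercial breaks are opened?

6

  50 → break 1 (new)  [load 50/160]
  110 → break 1  [load 160/160]
  20 → break 2 (new)  [load 20/160]
  110 → break 2  [load 130/160]
  20 → break 2  [load 150/160]
  30 → break 3 (new)  [load 30/160]
  130 → break 3  [load 160/160]
  40 → break 4 (new)  [load 40/160]
  20 → break 4  [load 60/160]
  90 → break 4  [load 150/160]
  100 → break 5 (new)  [load 100/160]
  130 → break 6 (new)  [load 130/160]
6 commercial breaks opened.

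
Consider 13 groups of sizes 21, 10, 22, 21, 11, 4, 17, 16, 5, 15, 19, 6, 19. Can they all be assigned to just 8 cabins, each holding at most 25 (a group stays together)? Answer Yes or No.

No

Total = 186; ⌈186/25⌉ = 8.
The bound of 8 does not rule out 8, but exhaustive search shows no assignment into 8 cabins of capacity 25 exists — the minimum is 9.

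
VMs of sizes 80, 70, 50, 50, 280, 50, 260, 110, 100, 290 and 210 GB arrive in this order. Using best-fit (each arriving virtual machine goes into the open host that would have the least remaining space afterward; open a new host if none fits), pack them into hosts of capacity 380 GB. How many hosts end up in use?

5

  80 → host 1 (new)  [load 80/380]
  70 → host 1  [load 150/380]
  50 → host 1  [load 200/380]
  50 → host 1  [load 250/380]
  280 → host 2 (new)  [load 280/380]
  50 → host 2  [load 330/380]
  260 → host 3 (new)  [load 260/380]
  110 → host 3  [load 370/380]
  100 → host 1  [load 350/380]
  290 → host 4 (new)  [load 290/380]
  210 → host 5 (new)  [load 210/380]
5 hosts opened.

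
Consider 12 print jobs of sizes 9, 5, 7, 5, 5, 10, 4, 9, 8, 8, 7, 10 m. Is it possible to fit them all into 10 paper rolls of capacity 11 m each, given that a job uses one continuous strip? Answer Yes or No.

A valid assignment using 10 paper rolls:
  roll 1: 10 = 10
  roll 2: 10 = 10
  roll 3: 9 = 9
  roll 4: 9 = 9
  roll 5: 8 = 8
  roll 6: 8 = 8
  roll 7: 7 + 4 = 11
  roll 8: 7 = 7
  roll 9: 5 + 5 = 10
  roll 10: 5 = 5
Every load is within 11 m, so 10 paper rolls suffice.

Yes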